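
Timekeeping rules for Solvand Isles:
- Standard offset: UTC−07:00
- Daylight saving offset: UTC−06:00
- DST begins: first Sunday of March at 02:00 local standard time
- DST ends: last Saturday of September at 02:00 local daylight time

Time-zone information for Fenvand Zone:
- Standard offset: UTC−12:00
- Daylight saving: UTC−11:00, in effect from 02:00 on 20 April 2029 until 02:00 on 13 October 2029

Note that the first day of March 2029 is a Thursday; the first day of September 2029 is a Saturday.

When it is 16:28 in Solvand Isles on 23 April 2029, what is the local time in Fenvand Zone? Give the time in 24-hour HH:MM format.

11:28

1 March 2029 is a Thursday, so the first Sunday is March 4.
1 September 2029 is a Saturday, so Saturdays fall on 1, 8, 15, 22, 29; the last is September 29.
23 April 2029 falls between 4 March and 29 September, so daylight saving is in effect and Solvand Isles is at UTC−06:00.
16:28 Solvand Isles + 6h = 22:28 UTC.
At the standard offset (UTC−12:00), 22:28 UTC − 12h = 10:28 Fenvand Zone standard time.
The standard-time date in Fenvand Zone, 23 April 2029, falls between 20 April and 13 October, so daylight saving is in effect and Fenvand Zone is at UTC−11:00.
22:28 UTC − 11h = 11:28 Fenvand Zone.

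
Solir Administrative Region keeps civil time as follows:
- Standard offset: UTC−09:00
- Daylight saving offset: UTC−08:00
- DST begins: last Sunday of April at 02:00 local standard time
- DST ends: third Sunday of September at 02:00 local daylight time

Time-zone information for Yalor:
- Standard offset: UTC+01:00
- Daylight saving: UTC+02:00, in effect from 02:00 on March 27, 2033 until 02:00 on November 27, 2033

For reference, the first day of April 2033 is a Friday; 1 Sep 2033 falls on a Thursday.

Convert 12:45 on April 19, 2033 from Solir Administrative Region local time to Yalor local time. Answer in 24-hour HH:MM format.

23:45

1 April 2033 is a Friday, so Sundays fall on 3, 10, 17, 24; the last is April 24.
1 September 2033 is a Thursday, so the first Sunday is September 4 and the third is September 18.
April 19, 2033 does not fall between 24 April and 18 September, so daylight saving is not in effect and Solir Administrative Region is at UTC−09:00.
12:45 Solir Administrative Region + 9h = 21:45 UTC.
At the standard offset (UTC+01:00), 21:45 UTC + 1h = 22:45 Yalor standard time.
Daylight saving runs 27 March – 27 November; the standard-time date in Yalor, April 19, 2033, is inside that window, so Yalor is at UTC+02:00.
21:45 UTC + 2h = 23:45 Yalor.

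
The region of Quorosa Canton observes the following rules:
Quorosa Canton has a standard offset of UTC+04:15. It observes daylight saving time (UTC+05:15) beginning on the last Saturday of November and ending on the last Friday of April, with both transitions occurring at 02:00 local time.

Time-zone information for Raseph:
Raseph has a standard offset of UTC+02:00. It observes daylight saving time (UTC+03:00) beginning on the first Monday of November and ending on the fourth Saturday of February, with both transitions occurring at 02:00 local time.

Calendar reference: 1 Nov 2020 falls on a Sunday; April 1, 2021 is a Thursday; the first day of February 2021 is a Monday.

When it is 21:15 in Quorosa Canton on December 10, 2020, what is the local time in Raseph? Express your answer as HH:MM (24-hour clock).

1 November 2020 is a Sunday, so Saturdays fall on 7, 14, 21, 28; the last is November 28.
1 April 2021 is a Thursday, so Fridays fall on 2, 9, 16, 23, 30; the last is April 30.
December 10, 2020 falls between 28 November 2020 and 30 April 2021, so daylight saving is in effect and Quorosa Canton is at UTC+05:15.
21:15 Quorosa Canton − 5h15m = 16:00 UTC.
1 November 2020 is a Sunday, so the first Monday is November 2.
1 February 2021 is a Monday, so the first Saturday is February 6 and the fourth is February 27.
At the standard offset (UTC+02:00), 16:00 UTC + 2h = 18:00 Raseph standard time.
The standard-time date in Raseph, December 10, 2020, falls between 2 November 2020 and 27 February 2021, so daylight saving is in effect and Raseph is at UTC+03:00.
16:00 UTC + 3h = 19:00 Raseph.

19:00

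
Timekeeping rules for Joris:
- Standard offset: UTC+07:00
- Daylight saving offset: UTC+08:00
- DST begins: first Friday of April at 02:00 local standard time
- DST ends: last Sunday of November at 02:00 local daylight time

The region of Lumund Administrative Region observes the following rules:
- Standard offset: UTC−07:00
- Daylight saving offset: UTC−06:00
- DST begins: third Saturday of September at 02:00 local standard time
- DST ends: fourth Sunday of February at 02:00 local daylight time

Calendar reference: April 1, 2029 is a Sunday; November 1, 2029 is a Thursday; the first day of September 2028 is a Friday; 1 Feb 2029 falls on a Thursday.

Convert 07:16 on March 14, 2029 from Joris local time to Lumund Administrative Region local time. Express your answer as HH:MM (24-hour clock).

17:16

1 April 2029 is a Sunday, so the first Friday is April 6.
1 November 2029 is a Thursday, so Sundays fall on 4, 11, 18, 25; the last is November 25.
March 14, 2029 is outside the daylight-saving period (6 April – 25 November), so Joris is on standard time, UTC+07:00.
07:16 Joris − 7h = 00:16 UTC.
1 September 2028 is a Friday, so the first Saturday is September 2 and the third is September 16.
1 February 2029 is a Thursday, so the first Sunday is February 4 and the fourth is February 25.
At the standard offset (UTC−07:00), 00:16 UTC − 7h = 17:16 Lumund Administrative Region standard time (rolling into the previous day, 13 March 2029).
The standard-time date in Lumund Administrative Region, March 13, 2029, does not fall between 16 September 2028 and 25 February 2029, so daylight saving is not in effect and Lumund Administrative Region is at UTC−07:00.
00:16 UTC − 7h = 17:16 Lumund Administrative Region (rolling into the previous day, 13 March 2029).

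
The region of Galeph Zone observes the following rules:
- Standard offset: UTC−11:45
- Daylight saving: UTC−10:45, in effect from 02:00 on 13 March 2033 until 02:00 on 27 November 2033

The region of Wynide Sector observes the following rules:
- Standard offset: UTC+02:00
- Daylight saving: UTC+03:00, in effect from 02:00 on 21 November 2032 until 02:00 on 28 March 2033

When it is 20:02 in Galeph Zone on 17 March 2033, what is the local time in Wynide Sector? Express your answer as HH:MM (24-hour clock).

17 March 2033 falls between 13 March and 27 November, so daylight saving is in effect and Galeph Zone is at UTC−10:45.
20:02 Galeph Zone + 10h45m = 06:47 UTC (rolling into the next day, 18 March 2033).
At the standard offset (UTC+02:00), 06:47 UTC + 2h = 08:47 Wynide Sector standard time.
Daylight saving runs 21 November 2032 – 28 March 2033; the standard-time date in Wynide Sector, 18 March 2033, is inside that window, so Wynide Sector is at UTC+03:00.
06:47 UTC + 3h = 09:47 Wynide Sector.

09:47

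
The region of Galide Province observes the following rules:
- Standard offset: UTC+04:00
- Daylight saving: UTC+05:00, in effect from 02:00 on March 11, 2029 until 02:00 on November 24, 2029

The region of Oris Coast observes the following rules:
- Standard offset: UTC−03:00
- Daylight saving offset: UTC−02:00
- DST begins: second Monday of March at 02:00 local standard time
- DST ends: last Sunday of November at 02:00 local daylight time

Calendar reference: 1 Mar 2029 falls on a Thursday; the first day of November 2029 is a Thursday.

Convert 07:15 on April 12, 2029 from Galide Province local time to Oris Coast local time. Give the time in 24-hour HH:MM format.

00:15

Daylight saving runs 11 March – 24 November; April 12, 2029 is inside that window, so Galide Province is at UTC+05:00.
07:15 Galide Province − 5h = 02:15 UTC.
1 March 2029 is a Thursday, so the first Monday is March 5 and the second is March 12.
1 November 2029 is a Thursday, so Sundays fall on 4, 11, 18, 25; the last is November 25.
At the standard offset (UTC−03:00), 02:15 UTC − 3h = 23:15 Oris Coast standard time (rolling into the previous day, 11 April 2029).
The standard-time date in Oris Coast, April 11, 2029, lies within the daylight-saving period (12 March – 25 November), so Oris Coast is on daylight time, UTC−02:00.
02:15 UTC − 2h = 00:15 Oris Coast.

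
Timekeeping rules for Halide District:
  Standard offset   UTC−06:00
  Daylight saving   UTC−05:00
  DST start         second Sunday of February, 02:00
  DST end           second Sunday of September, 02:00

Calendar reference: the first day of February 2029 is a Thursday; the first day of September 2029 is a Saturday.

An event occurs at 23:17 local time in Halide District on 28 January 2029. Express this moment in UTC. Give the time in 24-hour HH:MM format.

05:17

1 February 2029 is a Thursday, so the first Sunday is February 4 and the second is February 11.
1 September 2029 is a Saturday, so the first Sunday is September 2 and the second is September 9.
28 January 2029 is outside the daylight-saving period (11 February – 9 September), so Halide District is on standard time, UTC−06:00.
23:17 local + 6h = 05:17 UTC (rolling into the next day, 29 January 2029).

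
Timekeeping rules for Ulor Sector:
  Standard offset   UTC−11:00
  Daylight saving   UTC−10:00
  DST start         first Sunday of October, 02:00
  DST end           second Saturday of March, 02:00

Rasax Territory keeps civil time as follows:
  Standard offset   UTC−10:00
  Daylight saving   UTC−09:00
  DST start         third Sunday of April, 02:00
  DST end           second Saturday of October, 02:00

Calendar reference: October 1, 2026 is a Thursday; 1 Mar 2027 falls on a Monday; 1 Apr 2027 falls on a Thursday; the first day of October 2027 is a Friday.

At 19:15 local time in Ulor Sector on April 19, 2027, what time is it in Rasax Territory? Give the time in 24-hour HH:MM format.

1 October 2026 is a Thursday, so the first Sunday is October 4.
1 March 2027 is a Monday, so the first Saturday is March 6 and the second is March 13.
April 19, 2027 is outside the daylight-saving period (4 October 2026 – 13 March 2027), so Ulor Sector is on standard time, UTC−11:00.
19:15 Ulor Sector + 11h = 06:15 UTC (rolling into the next day, 20 April 2027).
1 April 2027 is a Thursday, so the first Sunday is April 4 and the third is April 18.
1 October 2027 is a Friday, so the first Saturday is October 2 and the second is October 9.
At the standard offset (UTC−10:00), 06:15 UTC − 10h = 20:15 Rasax Territory standard time (rolling into the previous day, 19 April 2027).
The standard-time date in Rasax Territory, April 19, 2027, falls between 18 April and 9 October, so daylight saving is in effect and Rasax Territory is at UTC−09:00.
06:15 UTC − 9h = 21:15 Rasax Territory (rolling into the previous day, 19 April 2027).

21:15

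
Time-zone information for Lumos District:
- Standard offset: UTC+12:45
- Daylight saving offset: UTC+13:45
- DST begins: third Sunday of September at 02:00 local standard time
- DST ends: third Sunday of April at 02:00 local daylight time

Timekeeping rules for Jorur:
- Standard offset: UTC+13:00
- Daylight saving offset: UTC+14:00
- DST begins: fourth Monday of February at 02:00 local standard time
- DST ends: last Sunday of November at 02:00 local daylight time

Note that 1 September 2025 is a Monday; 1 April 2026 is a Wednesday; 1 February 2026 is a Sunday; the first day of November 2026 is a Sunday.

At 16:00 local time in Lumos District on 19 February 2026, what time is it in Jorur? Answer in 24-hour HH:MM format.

15:15

1 September 2025 is a Monday, so the first Sunday is September 7 and the third is September 21.
1 April 2026 is a Wednesday, so the first Sunday is April 5 and the third is April 19.
19 February 2026 lies within the daylight-saving period (21 September 2025 – 19 April 2026), so Lumos District is on daylight time, UTC+13:45.
16:00 Lumos District − 13h45m = 02:15 UTC.
1 February 2026 is a Sunday, so the first Monday is February 2 and the fourth is February 23.
1 November 2026 is a Sunday, so Sundays fall on 1, 8, 15, 22, 29; the last is November 29.
At the standard offset (UTC+13:00), 02:15 UTC + 13h = 15:15 Jorur standard time.
The standard-time date in Jorur, 19 February 2026, is outside the daylight-saving period (23 February – 29 November), so Jorur is on standard time, UTC+13:00.
02:15 UTC + 13h = 15:15 Jorur.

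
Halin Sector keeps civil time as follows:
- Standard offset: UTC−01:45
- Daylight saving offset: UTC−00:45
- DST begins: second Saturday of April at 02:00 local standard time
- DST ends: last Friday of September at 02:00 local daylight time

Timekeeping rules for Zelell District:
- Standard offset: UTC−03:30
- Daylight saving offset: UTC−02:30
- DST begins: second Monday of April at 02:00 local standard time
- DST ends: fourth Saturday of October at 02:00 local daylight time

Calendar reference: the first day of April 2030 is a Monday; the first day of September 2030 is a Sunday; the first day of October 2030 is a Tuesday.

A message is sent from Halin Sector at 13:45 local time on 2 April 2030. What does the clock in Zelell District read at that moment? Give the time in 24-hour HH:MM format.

12:00

1 April 2030 is a Monday, so the first Saturday is April 6 and the second is April 13.
1 September 2030 is a Sunday, so Fridays fall on 6, 13, 20, 27; the last is September 27.
2 April 2030 does not fall between 13 April and 27 September, so daylight saving is not in effect and Halin Sector is at UTC−01:45.
13:45 Halin Sector + 1h45m = 15:30 UTC.
1 April 2030 is a Monday, so the first Monday is April 1 and the second is April 8.
1 October 2030 is a Tuesday, so the first Saturday is October 5 and the fourth is October 26.
At the standard offset (UTC−03:30), 15:30 UTC − 3h30m = 12:00 Zelell District standard time.
The standard-time date in Zelell District, 2 April 2030, does not fall between 8 April and 26 October, so daylight saving is not in effect and Zelell District is at UTC−03:30.
15:30 UTC − 3h30m = 12:00 Zelell District.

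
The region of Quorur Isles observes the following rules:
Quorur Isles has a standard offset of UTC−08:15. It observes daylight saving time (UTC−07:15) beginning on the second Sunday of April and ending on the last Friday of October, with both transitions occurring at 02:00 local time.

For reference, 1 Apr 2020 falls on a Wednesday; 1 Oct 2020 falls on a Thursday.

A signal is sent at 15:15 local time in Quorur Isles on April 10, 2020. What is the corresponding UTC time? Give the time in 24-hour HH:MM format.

23:30

1 April 2020 is a Wednesday, so the first Sunday is April 5 and the second is April 12.
1 October 2020 is a Thursday, so Fridays fall on 2, 9, 16, 23, 30; the last is October 30.
Daylight saving runs 12 April – 30 October; April 10, 2020 is outside that window, so Quorur Isles is on standard time at UTC−08:15.
15:15 local + 8h15m = 23:30 UTC.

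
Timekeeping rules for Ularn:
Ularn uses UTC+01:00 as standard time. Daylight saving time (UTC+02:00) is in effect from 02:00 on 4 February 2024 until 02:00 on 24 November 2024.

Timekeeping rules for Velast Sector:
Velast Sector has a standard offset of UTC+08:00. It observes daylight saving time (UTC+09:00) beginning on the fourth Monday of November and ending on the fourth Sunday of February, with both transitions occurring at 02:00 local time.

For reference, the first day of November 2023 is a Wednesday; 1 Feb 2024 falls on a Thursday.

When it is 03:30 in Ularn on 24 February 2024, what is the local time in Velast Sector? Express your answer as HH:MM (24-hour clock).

Daylight saving runs 4 February – 24 November; 24 February 2024 is inside that window, so Ularn is at UTC+02:00.
03:30 Ularn − 2h = 01:30 UTC.
1 November 2023 is a Wednesday, so the first Monday is November 6 and the fourth is November 27.
1 February 2024 is a Thursday, so the first Sunday is February 4 and the fourth is February 25.
At the standard offset (UTC+08:00), 01:30 UTC + 8h = 09:30 Velast Sector standard time.
The standard-time date in Velast Sector, 24 February 2024, lies within the daylight-saving period (27 November 2023 – 25 February 2024), so Velast Sector is on daylight time, UTC+09:00.
01:30 UTC + 9h = 10:30 Velast Sector.

10:30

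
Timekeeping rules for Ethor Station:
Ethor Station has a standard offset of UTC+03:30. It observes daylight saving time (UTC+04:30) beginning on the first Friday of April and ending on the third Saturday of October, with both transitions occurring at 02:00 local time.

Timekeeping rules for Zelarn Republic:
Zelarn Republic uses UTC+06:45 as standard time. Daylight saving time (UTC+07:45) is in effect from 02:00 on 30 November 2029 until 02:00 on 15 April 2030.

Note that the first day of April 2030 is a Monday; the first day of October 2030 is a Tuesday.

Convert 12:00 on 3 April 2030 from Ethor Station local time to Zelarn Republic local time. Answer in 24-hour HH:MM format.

1 April 2030 is a Monday, so the first Friday is April 5.
1 October 2030 is a Tuesday, so the first Saturday is October 5 and the third is October 19.
Daylight saving runs 5 April – 19 October; 3 April 2030 is outside that window, so Ethor Station is on standard time at UTC+03:30.
12:00 Ethor Station − 3h30m = 08:30 UTC.
At the standard offset (UTC+06:45), 08:30 UTC + 6h45m = 15:15 Zelarn Republic standard time.
The standard-time date in Zelarn Republic, 3 April 2030, falls between 30 November 2029 and 15 April 2030, so daylight saving is in effect and Zelarn Republic is at UTC+07:45.
08:30 UTC + 7h45m = 16:15 Zelarn Republic.

16:15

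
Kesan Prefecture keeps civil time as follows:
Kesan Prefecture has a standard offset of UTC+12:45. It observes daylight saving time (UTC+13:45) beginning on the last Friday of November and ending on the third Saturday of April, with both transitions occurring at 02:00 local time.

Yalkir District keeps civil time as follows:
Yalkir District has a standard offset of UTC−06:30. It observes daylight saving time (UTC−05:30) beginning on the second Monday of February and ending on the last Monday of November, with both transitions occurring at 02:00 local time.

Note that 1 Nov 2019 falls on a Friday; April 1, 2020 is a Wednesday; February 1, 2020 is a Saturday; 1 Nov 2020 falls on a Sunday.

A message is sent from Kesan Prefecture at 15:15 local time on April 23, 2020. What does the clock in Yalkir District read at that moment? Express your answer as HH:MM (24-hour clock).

21:00

1 November 2019 is a Friday, so Fridays fall on 1, 8, 15, 22, 29; the last is November 29.
1 April 2020 is a Wednesday, so the first Saturday is April 4 and the third is April 18.
Daylight saving runs 29 November 2019 – 18 April 2020; April 23, 2020 is outside that window, so Kesan Prefecture is on standard time at UTC+12:45.
15:15 Kesan Prefecture − 12h45m = 02:30 UTC.
1 February 2020 is a Saturday, so the first Monday is February 3 and the second is February 10.
1 November 2020 is a Sunday, so Mondays fall on 2, 9, 16, 23, 30; the last is November 30.
At the standard offset (UTC−06:30), 02:30 UTC − 6h30m = 20:00 Yalkir District standard time (rolling into the previous day, 22 April 2020).
The standard-time date in Yalkir District, April 22, 2020, falls between 10 February and 30 November, so daylight saving is in effect and Yalkir District is at UTC−05:30.
02:30 UTC − 5h30m = 21:00 Yalkir District (rolling into the previous day, 22 April 2020).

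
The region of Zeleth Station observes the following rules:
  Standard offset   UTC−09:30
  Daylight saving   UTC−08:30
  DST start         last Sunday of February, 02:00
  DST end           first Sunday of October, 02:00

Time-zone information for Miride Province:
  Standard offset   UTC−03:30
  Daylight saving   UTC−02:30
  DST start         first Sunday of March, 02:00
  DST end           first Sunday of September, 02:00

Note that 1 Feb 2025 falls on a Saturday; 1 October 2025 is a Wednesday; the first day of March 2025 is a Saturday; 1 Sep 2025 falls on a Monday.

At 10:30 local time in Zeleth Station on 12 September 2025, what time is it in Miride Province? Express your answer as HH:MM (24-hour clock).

15:30

1 February 2025 is a Saturday, so Sundays fall on 2, 9, 16, 23; the last is February 23.
1 October 2025 is a Wednesday, so the first Sunday is October 5.
12 September 2025 lies within the daylight-saving period (23 February – 5 October), so Zeleth Station is on daylight time, UTC−08:30.
10:30 Zeleth Station + 8h30m = 19:00 UTC.
1 March 2025 is a Saturday, so the first Sunday is March 2.
1 September 2025 is a Monday, so the first Sunday is September 7.
At the standard offset (UTC−03:30), 19:00 UTC − 3h30m = 15:30 Miride Province standard time.
The standard-time date in Miride Province, 12 September 2025, does not fall between 2 March and 7 September, so daylight saving is not in effect and Miride Province is at UTC−03:30.
19:00 UTC − 3h30m = 15:30 Miride Province.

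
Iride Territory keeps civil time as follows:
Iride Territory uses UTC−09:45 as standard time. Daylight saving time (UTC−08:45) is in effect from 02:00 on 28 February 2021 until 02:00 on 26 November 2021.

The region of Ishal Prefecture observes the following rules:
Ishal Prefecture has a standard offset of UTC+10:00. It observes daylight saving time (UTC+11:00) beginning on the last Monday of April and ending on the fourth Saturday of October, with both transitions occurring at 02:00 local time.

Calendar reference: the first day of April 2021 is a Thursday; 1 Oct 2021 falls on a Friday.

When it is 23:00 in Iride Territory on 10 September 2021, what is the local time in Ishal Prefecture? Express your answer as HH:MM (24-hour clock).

Daylight saving runs 28 February – 26 November; 10 September 2021 is inside that window, so Iride Territory is at UTC−08:45.
23:00 Iride Territory + 8h45m = 07:45 UTC (rolling into the next day, 11 September 2021).
1 April 2021 is a Thursday, so Mondays fall on 5, 12, 19, 26; the last is April 26.
1 October 2021 is a Friday, so the first Saturday is October 2 and the fourth is October 23.
At the standard offset (UTC+10:00), 07:45 UTC + 10h = 17:45 Ishal Prefecture standard time.
The standard-time date in Ishal Prefecture, 11 September 2021, lies within the daylight-saving period (26 April – 23 October), so Ishal Prefecture is on daylight time, UTC+11:00.
07:45 UTC + 11h = 18:45 Ishal Prefecture.

18:45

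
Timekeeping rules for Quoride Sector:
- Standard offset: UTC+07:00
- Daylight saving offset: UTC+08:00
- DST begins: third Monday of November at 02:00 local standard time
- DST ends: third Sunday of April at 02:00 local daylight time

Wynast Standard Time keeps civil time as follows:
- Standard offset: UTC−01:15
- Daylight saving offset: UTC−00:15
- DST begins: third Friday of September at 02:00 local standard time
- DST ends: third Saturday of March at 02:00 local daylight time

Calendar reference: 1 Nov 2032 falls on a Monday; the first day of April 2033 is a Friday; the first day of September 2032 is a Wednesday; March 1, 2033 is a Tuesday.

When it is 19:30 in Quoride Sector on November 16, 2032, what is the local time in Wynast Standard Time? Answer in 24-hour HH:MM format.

11:15

1 November 2032 is a Monday, so the first Monday is November 1 and the third is November 15.
1 April 2033 is a Friday, so the first Sunday is April 3 and the third is April 17.
November 16, 2032 falls between 15 November 2032 and 17 April 2033, so daylight saving is in effect and Quoride Sector is at UTC+08:00.
19:30 Quoride Sector − 8h = 11:30 UTC.
1 September 2032 is a Wednesday, so the first Friday is September 3 and the third is September 17.
1 March 2033 is a Tuesday, so the first Saturday is March 5 and the third is March 19.
At the standard offset (UTC−01:15), 11:30 UTC − 1h15m = 10:15 Wynast Standard Time standard time.
The standard-time date in Wynast Standard Time, November 16, 2032, lies within the daylight-saving period (17 September 2032 – 19 March 2033), so Wynast Standard Time is on daylight time, UTC−00:15.
11:30 UTC − 0h15m = 11:15 Wynast Standard Time.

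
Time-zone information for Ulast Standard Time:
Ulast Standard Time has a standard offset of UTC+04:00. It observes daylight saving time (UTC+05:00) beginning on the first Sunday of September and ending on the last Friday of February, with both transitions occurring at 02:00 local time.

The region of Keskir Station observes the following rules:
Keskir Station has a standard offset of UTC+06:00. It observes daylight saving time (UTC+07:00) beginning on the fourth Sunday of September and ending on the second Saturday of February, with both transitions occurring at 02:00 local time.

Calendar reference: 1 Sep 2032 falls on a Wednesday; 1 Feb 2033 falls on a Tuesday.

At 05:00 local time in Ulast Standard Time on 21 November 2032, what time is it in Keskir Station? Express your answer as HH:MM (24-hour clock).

1 September 2032 is a Wednesday, so the first Sunday is September 5.
1 February 2033 is a Tuesday, so Fridays fall on 4, 11, 18, 25; the last is February 25.
21 November 2032 falls between 5 September 2032 and 25 February 2033, so daylight saving is in effect and Ulast Standard Time is at UTC+05:00.
05:00 Ulast Standard Time − 5h = 00:00 UTC.
1 September 2032 is a Wednesday, so the first Sunday is September 5 and the fourth is September 26.
1 February 2033 is a Tuesday, so the first Saturday is February 5 and the second is February 12.
At the standard offset (UTC+06:00), 00:00 UTC + 6h = 06:00 Keskir Station standard time.
The standard-time date in Keskir Station, 21 November 2032, lies within the daylight-saving period (26 September 2032 – 12 February 2033), so Keskir Station is on daylight time, UTC+07:00.
00:00 UTC + 7h = 07:00 Keskir Station.

07:00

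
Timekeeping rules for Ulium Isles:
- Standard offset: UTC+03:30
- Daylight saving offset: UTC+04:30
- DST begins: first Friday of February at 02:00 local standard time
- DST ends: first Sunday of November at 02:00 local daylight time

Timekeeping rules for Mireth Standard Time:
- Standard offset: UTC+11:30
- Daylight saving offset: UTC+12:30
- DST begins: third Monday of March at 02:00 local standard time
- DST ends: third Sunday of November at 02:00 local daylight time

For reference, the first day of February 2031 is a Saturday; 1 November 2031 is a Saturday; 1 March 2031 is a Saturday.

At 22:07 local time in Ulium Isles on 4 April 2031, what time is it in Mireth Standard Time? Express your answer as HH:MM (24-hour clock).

1 February 2031 is a Saturday, so the first Friday is February 7.
1 November 2031 is a Saturday, so the first Sunday is November 2.
Daylight saving runs 7 February – 2 November; 4 April 2031 is inside that window, so Ulium Isles is at UTC+04:30.
22:07 Ulium Isles − 4h30m = 17:37 UTC.
1 March 2031 is a Saturday, so the first Monday is March 3 and the third is March 17.
1 November 2031 is a Saturday, so the first Sunday is November 2 and the third is November 16.
At the standard offset (UTC+11:30), 17:37 UTC + 11h30m = 05:07 Mireth Standard Time standard time (rolling into the next day, 5 April 2031).
The standard-time date in Mireth Standard Time, 5 April 2031, lies within the daylight-saving period (17 March – 16 November), so Mireth Standard Time is on daylight time, UTC+12:30.
17:37 UTC + 12h30m = 06:07 Mireth Standard Time (rolling into the next day, 5 April 2031).

06:07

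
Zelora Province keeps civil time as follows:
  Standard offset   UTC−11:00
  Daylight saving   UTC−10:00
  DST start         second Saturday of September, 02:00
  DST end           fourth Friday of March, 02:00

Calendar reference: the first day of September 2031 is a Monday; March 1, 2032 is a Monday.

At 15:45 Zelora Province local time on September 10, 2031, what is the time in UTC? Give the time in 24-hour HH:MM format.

02:45

1 September 2031 is a Monday, so the first Saturday is September 6 and the second is September 13.
1 March 2032 is a Monday, so the first Friday is March 5 and the fourth is March 26.
Daylight saving runs 13 September 2031 – 26 March 2032; September 10, 2031 is outside that window, so Zelora Province is on standard time at UTC−11:00.
15:45 local + 11h = 02:45 UTC (rolling into the next day, 11 September 2031).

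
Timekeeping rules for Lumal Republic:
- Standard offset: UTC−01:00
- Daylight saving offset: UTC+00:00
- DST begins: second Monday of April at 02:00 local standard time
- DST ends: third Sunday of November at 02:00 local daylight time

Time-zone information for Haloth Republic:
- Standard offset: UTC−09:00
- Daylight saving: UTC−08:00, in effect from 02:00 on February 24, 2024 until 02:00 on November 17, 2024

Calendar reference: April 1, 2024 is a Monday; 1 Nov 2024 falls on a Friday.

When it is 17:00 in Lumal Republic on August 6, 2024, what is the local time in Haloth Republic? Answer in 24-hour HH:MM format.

09:00

1 April 2024 is a Monday, so the first Monday is April 1 and the second is April 8.
1 November 2024 is a Friday, so the first Sunday is November 3 and the third is November 17.
August 6, 2024 falls between 8 April and 17 November, so daylight saving is in effect and Lumal Republic is at UTC+00:00.
17:00 Lumal Republic − 0h = 17:00 UTC.
At the standard offset (UTC−09:00), 17:00 UTC − 9h = 08:00 Haloth Republic standard time.
The standard-time date in Haloth Republic, August 6, 2024, lies within the daylight-saving period (24 February – 17 November), so Haloth Republic is on daylight time, UTC−08:00.
17:00 UTC − 8h = 09:00 Haloth Republic.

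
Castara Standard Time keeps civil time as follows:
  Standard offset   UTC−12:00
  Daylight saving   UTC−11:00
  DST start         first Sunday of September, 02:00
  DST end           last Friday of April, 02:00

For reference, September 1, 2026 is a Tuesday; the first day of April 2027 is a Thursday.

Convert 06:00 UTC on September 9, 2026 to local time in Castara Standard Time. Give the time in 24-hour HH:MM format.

19:00

1 September 2026 is a Tuesday, so the first Sunday is September 6.
1 April 2027 is a Thursday, so Fridays fall on 2, 9, 16, 23, 30; the last is April 30.
At the standard offset (UTC−12:00), 06:00 UTC − 12h = 18:00 Castara Standard Time standard time (rolling into the previous day, 8 September 2026).
Daylight saving runs 6 September 2026 – 30 April 2027; the standard-time date in Castara Standard Time, September 8, 2026, is inside that window, so Castara Standard Time is at UTC−11:00.
06:00 UTC − 11h = 19:00 local (rolling into the previous day, 8 September 2026).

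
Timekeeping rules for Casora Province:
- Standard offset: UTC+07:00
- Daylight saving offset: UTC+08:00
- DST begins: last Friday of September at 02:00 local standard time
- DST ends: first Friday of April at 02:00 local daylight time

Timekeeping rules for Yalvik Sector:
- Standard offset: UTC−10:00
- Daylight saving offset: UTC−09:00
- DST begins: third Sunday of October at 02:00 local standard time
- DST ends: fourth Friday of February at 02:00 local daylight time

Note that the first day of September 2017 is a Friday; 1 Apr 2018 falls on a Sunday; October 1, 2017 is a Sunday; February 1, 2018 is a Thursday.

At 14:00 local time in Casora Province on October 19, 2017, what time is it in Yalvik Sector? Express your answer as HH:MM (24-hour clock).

21:00

1 September 2017 is a Friday, so Fridays fall on 1, 8, 15, 22, 29; the last is September 29.
1 April 2018 is a Sunday, so the first Friday is April 6.
Daylight saving runs 29 September 2017 – 6 April 2018; October 19, 2017 is inside that window, so Casora Province is at UTC+08:00.
14:00 Casora Province − 8h = 06:00 UTC.
1 October 2017 is a Sunday, so the first Sunday is October 1 and the third is October 15.
1 February 2018 is a Thursday, so the first Friday is February 2 and the fourth is February 23.
At the standard offset (UTC−10:00), 06:00 UTC − 10h = 20:00 Yalvik Sector standard time (rolling into the previous day, 18 October 2017).
The standard-time date in Yalvik Sector, October 18, 2017, lies within the daylight-saving period (15 October 2017 – 23 February 2018), so Yalvik Sector is on daylight time, UTC−09:00.
06:00 UTC − 9h = 21:00 Yalvik Sector (rolling into the previous day, 18 October 2017).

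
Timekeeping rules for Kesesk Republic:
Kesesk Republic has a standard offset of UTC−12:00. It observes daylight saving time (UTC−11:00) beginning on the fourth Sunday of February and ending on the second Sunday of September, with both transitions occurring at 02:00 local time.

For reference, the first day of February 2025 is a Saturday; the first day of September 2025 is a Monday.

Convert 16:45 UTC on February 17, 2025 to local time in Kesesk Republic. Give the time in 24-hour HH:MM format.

1 February 2025 is a Saturday, so the first Sunday is February 2 and the fourth is February 23.
1 September 2025 is a Monday, so the first Sunday is September 7 and the second is September 14.
At the standard offset (UTC−12:00), 16:45 UTC − 12h = 04:45 Kesesk Republic standard time.
The standard-time date in Kesesk Republic, February 17, 2025, does not fall between 23 February and 14 September, so daylight saving is not in effect and Kesesk Republic is at UTC−12:00.
16:45 UTC − 12h = 04:45 local.

04:45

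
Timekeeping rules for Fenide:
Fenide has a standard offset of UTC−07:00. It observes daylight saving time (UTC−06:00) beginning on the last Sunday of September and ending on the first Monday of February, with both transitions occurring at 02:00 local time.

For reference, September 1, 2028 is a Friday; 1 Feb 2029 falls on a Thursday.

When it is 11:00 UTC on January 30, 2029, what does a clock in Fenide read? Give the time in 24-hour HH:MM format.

05:00

1 September 2028 is a Friday, so Sundays fall on 3, 10, 17, 24; the last is September 24.
1 February 2029 is a Thursday, so the first Monday is February 5.
At the standard offset (UTC−07:00), 11:00 UTC − 7h = 04:00 Fenide standard time.
The standard-time date in Fenide, January 30, 2029, falls between 24 September 2028 and 5 February 2029, so daylight saving is in effect and Fenide is at UTC−06:00.
11:00 UTC − 6h = 05:00 local.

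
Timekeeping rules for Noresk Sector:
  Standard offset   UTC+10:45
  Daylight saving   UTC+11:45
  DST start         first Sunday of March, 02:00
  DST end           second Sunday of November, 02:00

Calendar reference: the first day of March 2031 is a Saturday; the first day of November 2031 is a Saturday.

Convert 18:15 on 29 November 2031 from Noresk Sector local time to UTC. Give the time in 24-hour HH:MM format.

1 March 2031 is a Saturday, so the first Sunday is March 2.
1 November 2031 is a Saturday, so the first Sunday is November 2 and the second is November 9.
29 November 2031 is outside the daylight-saving period (2 March – 9 November), so Noresk Sector is on standard time, UTC+10:45.
18:15 local − 10h45m = 07:30 UTC.

07:30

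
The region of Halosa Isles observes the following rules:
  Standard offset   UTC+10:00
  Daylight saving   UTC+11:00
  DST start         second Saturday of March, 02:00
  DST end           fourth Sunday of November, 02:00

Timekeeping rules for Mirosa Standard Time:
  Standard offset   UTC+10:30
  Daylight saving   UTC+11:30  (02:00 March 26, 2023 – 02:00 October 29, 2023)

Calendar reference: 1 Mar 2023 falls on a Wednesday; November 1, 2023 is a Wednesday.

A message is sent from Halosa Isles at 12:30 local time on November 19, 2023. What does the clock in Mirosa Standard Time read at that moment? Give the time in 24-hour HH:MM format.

12:00

1 March 2023 is a Wednesday, so the first Saturday is March 4 and the second is March 11.
1 November 2023 is a Wednesday, so the first Sunday is November 5 and the fourth is November 26.
November 19, 2023 falls between 11 March and 26 November, so daylight saving is in effect and Halosa Isles is at UTC+11:00.
12:30 Halosa Isles − 11h = 01:30 UTC.
At the standard offset (UTC+10:30), 01:30 UTC + 10h30m = 12:00 Mirosa Standard Time standard time.
Daylight saving runs 26 March – 29 October; the standard-time date in Mirosa Standard Time, November 19, 2023, is outside that window, so Mirosa Standard Time is on standard time at UTC+10:30.
01:30 UTC + 10h30m = 12:00 Mirosa Standard Time.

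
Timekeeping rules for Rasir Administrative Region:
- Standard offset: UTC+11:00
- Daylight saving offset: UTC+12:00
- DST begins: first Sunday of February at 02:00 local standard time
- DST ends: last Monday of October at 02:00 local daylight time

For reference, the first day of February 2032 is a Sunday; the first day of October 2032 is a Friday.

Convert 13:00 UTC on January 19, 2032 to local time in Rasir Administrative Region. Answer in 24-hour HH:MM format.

1 February 2032 is a Sunday, so the first Sunday is February 1.
1 October 2032 is a Friday, so Mondays fall on 4, 11, 18, 25; the last is October 25.
At the standard offset (UTC+11:00), 13:00 UTC + 11h = 00:00 Rasir Administrative Region standard time (rolling into the next day, 20 January 2032).
The standard-time date in Rasir Administrative Region, January 20, 2032, is outside the daylight-saving period (1 February – 25 October), so Rasir Administrative Region is on standard time, UTC+11:00.
13:00 UTC + 11h = 00:00 local (rolling into the next day, 20 January 2032).

00:00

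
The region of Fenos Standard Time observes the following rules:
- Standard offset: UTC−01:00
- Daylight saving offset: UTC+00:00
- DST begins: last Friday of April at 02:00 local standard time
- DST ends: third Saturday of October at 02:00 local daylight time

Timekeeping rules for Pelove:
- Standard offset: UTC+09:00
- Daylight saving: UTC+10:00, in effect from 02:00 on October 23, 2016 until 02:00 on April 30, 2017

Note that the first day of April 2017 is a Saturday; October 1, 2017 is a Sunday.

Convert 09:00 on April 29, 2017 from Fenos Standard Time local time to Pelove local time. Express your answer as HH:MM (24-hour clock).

19:00

1 April 2017 is a Saturday, so Fridays fall on 7, 14, 21, 28; the last is April 28.
1 October 2017 is a Sunday, so the first Saturday is October 7 and the third is October 21.
Daylight saving runs 28 April – 21 October; April 29, 2017 is inside that window, so Fenos Standard Time is at UTC+00:00.
09:00 Fenos Standard Time − 0h = 09:00 UTC.
At the standard offset (UTC+09:00), 09:00 UTC + 9h = 18:00 Pelove standard time.
The standard-time date in Pelove, April 29, 2017, falls between 23 October 2016 and 30 April 2017, so daylight saving is in effect and Pelove is at UTC+10:00.
09:00 UTC + 10h = 19:00 Pelove.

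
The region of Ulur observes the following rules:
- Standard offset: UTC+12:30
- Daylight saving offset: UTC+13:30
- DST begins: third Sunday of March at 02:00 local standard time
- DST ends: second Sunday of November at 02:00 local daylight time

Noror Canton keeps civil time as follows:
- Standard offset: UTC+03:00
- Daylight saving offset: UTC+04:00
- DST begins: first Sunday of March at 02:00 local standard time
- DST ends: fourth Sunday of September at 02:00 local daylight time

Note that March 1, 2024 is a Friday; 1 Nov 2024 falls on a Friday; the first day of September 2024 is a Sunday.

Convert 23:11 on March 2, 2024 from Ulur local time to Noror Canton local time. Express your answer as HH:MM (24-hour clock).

1 March 2024 is a Friday, so the first Sunday is March 3 and the third is March 17.
1 November 2024 is a Friday, so the first Sunday is November 3 and the second is November 10.
Daylight saving runs 17 March – 10 November; March 2, 2024 is outside that window, so Ulur is on standard time at UTC+12:30.
23:11 Ulur − 12h30m = 10:41 UTC.
1 March 2024 is a Friday, so the first Sunday is March 3.
1 September 2024 is a Sunday, so the first Sunday is September 1 and the fourth is September 22.
At the standard offset (UTC+03:00), 10:41 UTC + 3h = 13:41 Noror Canton standard time.
The standard-time date in Noror Canton, March 2, 2024, is outside the daylight-saving period (3 March – 22 September), so Noror Canton is on standard time, UTC+03:00.
10:41 UTC + 3h = 13:41 Noror Canton.

13:41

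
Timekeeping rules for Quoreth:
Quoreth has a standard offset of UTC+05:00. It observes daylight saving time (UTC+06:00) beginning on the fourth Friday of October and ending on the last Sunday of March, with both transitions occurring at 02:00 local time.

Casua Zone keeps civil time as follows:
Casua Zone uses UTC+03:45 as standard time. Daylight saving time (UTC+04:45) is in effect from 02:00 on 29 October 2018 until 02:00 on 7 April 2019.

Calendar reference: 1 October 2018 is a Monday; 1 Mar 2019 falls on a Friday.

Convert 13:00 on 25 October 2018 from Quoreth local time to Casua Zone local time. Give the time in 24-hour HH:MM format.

11:45

1 October 2018 is a Monday, so the first Friday is October 5 and the fourth is October 26.
1 March 2019 is a Friday, so Sundays fall on 3, 10, 17, 24, 31; the last is March 31.
Daylight saving runs 26 October 2018 – 31 March 2019; 25 October 2018 is outside that window, so Quoreth is on standard time at UTC+05:00.
13:00 Quoreth − 5h = 08:00 UTC.
At the standard offset (UTC+03:45), 08:00 UTC + 3h45m = 11:45 Casua Zone standard time.
Daylight saving runs 29 October 2018 – 7 April 2019; the standard-time date in Casua Zone, 25 October 2018, is outside that window, so Casua Zone is on standard time at UTC+03:45.
08:00 UTC + 3h45m = 11:45 Casua Zone.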